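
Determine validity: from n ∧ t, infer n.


This matches the form of conjunction elimination: the conclusion follows in every model of the premises.

Valid.


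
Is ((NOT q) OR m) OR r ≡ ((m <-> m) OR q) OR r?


Compare truth tables:
m | q | r | φ | ψ
-----------------
F | F | F | T | T
T | F | F | T | T
F | T | F | F | T
T | T | F | T | T
F | F | T | T | T
T | F | T | T | T
F | T | T | T | T
T | T | T | T | T
They differ at row 3 (m=F, q=T, r=F): φ=F but ψ=T.

No, they are not logically equivalent.


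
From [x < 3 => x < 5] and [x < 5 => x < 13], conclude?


Hypothetical syllogism: from (P → Q) and (Q → R), infer (P → R).
Chain the two implications through the shared middle term 'x < 5'.

x < 3 => x < 13


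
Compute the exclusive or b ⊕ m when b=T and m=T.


Exclusive or is true when exactly one operand is true.
Substitute: b=T, m=T.
T ⊕ T evaluates to F.

F


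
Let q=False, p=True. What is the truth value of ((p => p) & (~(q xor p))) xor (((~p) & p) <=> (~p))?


Substitute q=False, p=True:
p => p = True => True = True
q xor p = False xor True = True
~(q xor p) = False
(p => p) & (~(q xor p)) = True & False = False
~p = False
(~p) & p = False & True = False
~p = False
((~p) & p) <=> (~p) = False <=> False = True
((p => p) & (~(q xor p))) xor (((~p) & p) <=> (~p)) = False xor True = True

True


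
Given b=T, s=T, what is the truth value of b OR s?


Disjunction is false only when both operands are false.
Substitute: b=T, s=T.
T OR T evaluates to T.

T


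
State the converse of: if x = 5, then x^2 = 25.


The converse of (P → Q) is (Q → P). It is not in general equivalent to the original.
Here P = 'x = 5' and Q = 'x^2 = 25'.

If x^2 = 25, then x = 5.


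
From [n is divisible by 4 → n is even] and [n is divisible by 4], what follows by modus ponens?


Modus ponens: from (P → Q) and P, infer Q.
P = 'n is divisible by 4' is asserted, and P → Q holds, so Q follows.

n is even.


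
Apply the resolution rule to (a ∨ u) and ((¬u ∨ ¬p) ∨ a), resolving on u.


The clauses contain complementary literals u and ¬u.
Resolution eliminates this pair and disjoins the remaining literals (merging duplicates).

(a ∨ ¬p)


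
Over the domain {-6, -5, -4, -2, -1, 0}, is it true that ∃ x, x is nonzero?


Evaluate the predicate on each element: -6:T, -5:T, -4:T, -2:T, -1:T, 0:F.
Witness x = -6 satisfies the predicate.

T


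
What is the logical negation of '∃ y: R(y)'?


¬(∀ x: φ) = ∃ x: ¬φ, and ¬(∃ x: φ) = ∀ x: ¬φ.
Apply to the existential statement.

∀ y: ¬(R(y))


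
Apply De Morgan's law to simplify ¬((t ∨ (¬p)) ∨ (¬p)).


De Morgan: the negation of a disjunction is the conjunction of the negations.
Distribute ¬ across ∨, flipping it to ∧, and negate each literal.

((¬t) ∧ p) ∧ p


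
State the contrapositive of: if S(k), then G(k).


The contrapositive of (P → Q) is (¬Q → ¬P); it is logically equivalent to the original.
Here P = 'S(k)' and Q = 'G(k)'.

If not (G(k)), then not (S(k)).


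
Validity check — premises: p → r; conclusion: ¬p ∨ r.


This matches the form of material implication: the conclusion follows in every model of the premises.

Valid.


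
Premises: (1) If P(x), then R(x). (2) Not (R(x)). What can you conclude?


Modus tollens: from (P → Q) and ¬Q, infer ¬P.
Q = 'R(x)' is denied; since P → Q, P must also fail.

Not (P(x)).


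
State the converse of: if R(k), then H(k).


The converse of (P → Q) is (Q → P). It is not in general equivalent to the original.
Here P = 'R(k)' and Q = 'H(k)'.

If H(k), then R(k).


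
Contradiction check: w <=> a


Truth table over {a, w}:
a | w | φ
---------
False | False | True
True | False | False
False | True | False
True | True | True
Satisfying assignment at row 1: a=False, w=False gives True.

No, it is not a contradiction.


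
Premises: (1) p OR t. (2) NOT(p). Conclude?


Disjunctive syllogism: from (P ∨ Q) and ¬P, infer Q.
One disjunct, 'p', is ruled out; the other must hold.

t


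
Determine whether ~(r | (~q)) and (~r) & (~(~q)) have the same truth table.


Compare truth tables:
q | r | φ | ψ
-------------
False | False | False | False
True | False | True | True
False | True | False | False
True | True | False | False
The columns φ and ψ agree on every row.

Yes, they are logically equivalent.


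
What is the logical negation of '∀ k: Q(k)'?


¬(∀ x: φ) = ∃ x: ¬φ, and ¬(∃ x: φ) = ∀ x: ¬φ.
Apply to the universal statement.

∃ k: ¬(Q(k))


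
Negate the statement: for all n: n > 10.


¬(for all x: φ) = there exists x: ¬φ, and ¬(there exists x: φ) = for all x: ¬φ.
Apply to the universal statement.

there exists n: NOT(n > 10)


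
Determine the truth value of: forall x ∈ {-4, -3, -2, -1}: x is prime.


Evaluate the predicate on each element: -4:False, -3:False, -2:False, -1:False.
Counterexample x = -4 fails the predicate.

False


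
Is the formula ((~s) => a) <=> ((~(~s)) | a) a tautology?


Build the truth table over {a, s}:
a | s | φ
---------
False | False | True
True | False | True
False | True | True
True | True | True
Every row evaluates to true.

Yes, it is a tautology.


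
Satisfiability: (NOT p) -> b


Search for a satisfying assignment over {b, p}.
Try b=T, p=F: the formula evaluates to T.
A satisfying assignment exists.

Satisfiable.


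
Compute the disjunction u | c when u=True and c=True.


Disjunction is false only when both operands are false.
Substitute: u=True, c=True.
True | True evaluates to True.

True


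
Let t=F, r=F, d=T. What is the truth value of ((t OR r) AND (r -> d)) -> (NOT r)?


Substitute t=F, r=F, d=T:
t OR r = F OR F = F
r -> d = F -> T = T
(t OR r) AND (r -> d) = F AND T = F
NOT r = T
((t OR r) AND (r -> d)) -> (NOT r) = F -> T = T

T


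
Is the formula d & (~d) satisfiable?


Check all 2 assignments over {d}:
d | φ
-----
False | False
True | False
No assignment makes the formula true.

Unsatisfiable.


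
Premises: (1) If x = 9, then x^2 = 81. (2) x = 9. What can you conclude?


Modus ponens: from (P → Q) and P, infer Q.
P = 'x = 9' is asserted, and P → Q holds, so Q follows.

x^2 = 81.


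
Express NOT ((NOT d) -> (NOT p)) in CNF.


Step 1: Rewrite (¬d) → (¬p) as ¬(¬d) ∨ (¬p).
Step 2: Negate: ¬(¬(¬d) ∨ (¬p)) = (¬d) ∧ ¬(¬p) (De Morgan + double negation).
Step 3: Eliminate any double negations (¬¬X = X).

(NOT d) AND p


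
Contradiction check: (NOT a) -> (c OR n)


Truth table over {a, c, n}:
a | c | n | φ
-------------
F | F | F | F
T | F | F | T
F | T | F | T
T | T | F | T
F | F | T | T
T | F | T | T
F | T | T | T
T | T | T | T
Satisfying assignment at row 2: a=T, c=F, n=F gives T.

No, it is not a contradiction.


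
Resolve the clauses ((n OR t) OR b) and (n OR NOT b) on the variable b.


The clauses contain complementary literals b and NOTb.
Resolution eliminates this pair and disjoins the remaining literals (merging duplicates).

(n OR t)


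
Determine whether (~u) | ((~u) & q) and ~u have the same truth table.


Compare truth tables:
q | u | φ | ψ
-------------
False | False | True | True
True | False | True | True
False | True | False | False
True | True | False | False
The columns φ and ψ agree on every row.

Yes, they are logically equivalent.


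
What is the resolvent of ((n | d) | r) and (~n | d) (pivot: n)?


The clauses contain complementary literals n and ~n.
Resolution eliminates this pair and disjoins the remaining literals (merging duplicates).

(r | d)


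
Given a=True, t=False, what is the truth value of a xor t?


Exclusive or is true when exactly one operand is true.
Substitute: a=True, t=False.
True xor False evaluates to True.

True


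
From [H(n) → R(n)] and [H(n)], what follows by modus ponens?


Modus ponens: from (P → Q) and P, infer Q.
P = 'H(n)' is asserted, and P → Q holds, so Q follows.

R(n).


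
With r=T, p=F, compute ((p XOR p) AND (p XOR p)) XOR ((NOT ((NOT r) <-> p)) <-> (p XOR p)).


Substitute r=T, p=F:
p XOR p = F XOR F = F
p XOR p = F XOR F = F
(p XOR p) AND (p XOR p) = F AND F = F
NOT r = F
(NOT r) <-> p = F <-> F = T
NOT ((NOT r) <-> p) = F
p XOR p = F XOR F = F
(NOT ((NOT r) <-> p)) <-> (p XOR p) = F <-> F = T
((p XOR p) AND (p XOR p)) XOR ((NOT ((NOT r) <-> p)) <-> (p XOR p)) = F XOR T = T

T


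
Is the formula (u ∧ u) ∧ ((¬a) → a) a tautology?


Build the truth table over {a, u}:
a | u | φ
---------
F | F | F
T | F | F
F | T | F
T | T | T
Counterexample at row 1: with a=F, u=F, the formula is F.

No, it is not a tautology.


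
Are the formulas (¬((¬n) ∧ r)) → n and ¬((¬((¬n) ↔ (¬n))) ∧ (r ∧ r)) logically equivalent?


Compare truth tables:
n | r | φ | ψ
-------------
F | F | F | T
T | F | T | T
F | T | T | T
T | T | T | T
They differ at row 1 (n=F, r=F): φ=F but ψ=T.

No, they are not logically equivalent.


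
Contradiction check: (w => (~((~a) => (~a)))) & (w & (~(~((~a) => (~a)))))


Truth table over {a, w}:
a | w | φ
---------
False | False | False
True | False | False
False | True | False
True | True | False
Every row is false.

Yes, it is a contradiction.


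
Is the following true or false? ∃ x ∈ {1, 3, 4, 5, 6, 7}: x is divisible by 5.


Evaluate the predicate on each element: 1:F, 3:F, 4:F, 5:T, 6:F, 7:F.
Witness x = 5 satisfies the predicate.

T


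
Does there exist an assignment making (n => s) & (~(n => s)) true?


Check all 4 assignments over {n, s}:
n | s | φ
---------
False | False | False
True | False | False
False | True | False
True | True | False
No assignment makes the formula true.

Unsatisfiable.


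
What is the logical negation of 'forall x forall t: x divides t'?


Negation flips each quantifier (∀↔∃) and negates the inner predicate.
¬(forall x forall t: φ) = exists x exists t: ¬φ.

exists x exists t: ~(x divides t)


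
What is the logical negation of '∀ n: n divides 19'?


¬(∀ x: φ) = ∃ x: ¬φ, and ¬(∃ x: φ) = ∀ x: ¬φ.
Apply to the universal statement.

∃ n: ¬(n divides 19)


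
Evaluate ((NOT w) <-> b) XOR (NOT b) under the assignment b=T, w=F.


Substitute b=T, w=F:
NOT w = T
(NOT w) <-> b = T <-> T = T
NOT b = F
((NOT w) <-> b) XOR (NOT b) = T XOR F = T

T


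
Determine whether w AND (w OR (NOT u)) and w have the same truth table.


Compare truth tables:
u | w | φ | ψ
-------------
F | F | F | F
T | F | F | F
F | T | T | T
T | T | T | T
The columns φ and ψ agree on every row.

Yes, they are logically equivalent.


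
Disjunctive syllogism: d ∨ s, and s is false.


Disjunctive syllogism: from (P ∨ Q) and ¬P, infer Q.
One disjunct, 's', is ruled out; the other must hold.

d


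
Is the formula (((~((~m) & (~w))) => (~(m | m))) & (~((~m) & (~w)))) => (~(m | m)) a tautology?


Build the truth table over {m, w}:
m | w | φ
---------
False | False | True
True | False | True
False | True | True
True | True | True
Every row evaluates to true.

Yes, it is a tautology.


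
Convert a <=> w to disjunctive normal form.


Step 1: a ↔ w is true exactly when both agree: (a ∧ w) ∨ (¬a ∧ ¬w).

(a & w) | ((~a) & (~w))


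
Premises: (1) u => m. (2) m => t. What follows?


Hypothetical syllogism: from (P → Q) and (Q → R), infer (P → R).
Chain the two implications through the shared middle term 'm'.

u => t


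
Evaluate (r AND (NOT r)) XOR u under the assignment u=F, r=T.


Substitute u=F, r=T:
NOT r = F
r AND (NOT r) = T AND F = F
(r AND (NOT r)) XOR u = F XOR F = F

F


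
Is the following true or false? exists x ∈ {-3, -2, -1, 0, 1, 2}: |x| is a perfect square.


Evaluate the predicate on each element: -3:False, -2:False, -1:True, 0:True, 1:True, 2:False.
Witness x = -1 satisfies the predicate.

True


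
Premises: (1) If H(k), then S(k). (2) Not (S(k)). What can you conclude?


Modus tollens: from (P → Q) and ¬Q, infer ¬P.
Q = 'S(k)' is denied; since P → Q, P must also fail.

Not (H(k)).


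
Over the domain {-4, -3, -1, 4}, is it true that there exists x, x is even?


Evaluate the predicate on each element: -4:T, -3:F, -1:F, 4:T.
Witness x = -4 satisfies the predicate.

T


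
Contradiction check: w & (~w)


Truth table over {w}:
w | φ
-----
False | False
True | False
Every row is false.

Yes, it is a contradiction.


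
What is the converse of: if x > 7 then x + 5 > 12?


The converse of (P → Q) is (Q → P). It is not in general equivalent to the original.
Here P = 'x > 7' and Q = 'x + 5 > 12'.

If x + 5 > 12, then x > 7.


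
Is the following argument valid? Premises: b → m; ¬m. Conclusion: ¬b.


This matches the form of modus tollens: the conclusion follows in every model of the premises.

Valid.


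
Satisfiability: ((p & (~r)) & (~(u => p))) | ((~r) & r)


Check all 8 assignments over {p, r, u}:
p | r | u | φ
-------------
False | False | False | False
True | False | False | False
False | True | False | False
True | True | False | False
False | False | True | False
True | False | True | False
False | True | True | False
True | True | True | False
No assignment makes the formula true.

Unsatisfiable.


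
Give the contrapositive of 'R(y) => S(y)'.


The contrapositive of (P → Q) is (¬Q → ¬P); it is logically equivalent to the original.
Here P = 'R(y)' and Q = 'S(y)'.

If not (S(y)), then not (R(y)).


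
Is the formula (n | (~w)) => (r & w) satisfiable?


Search for a satisfying assignment over {n, r, w}.
Try n=False, r=False, w=True: the formula evaluates to True.
A satisfying assignment exists.

Satisfiable.


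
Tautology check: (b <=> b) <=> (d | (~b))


Build the truth table over {b, d}:
b | d | φ
---------
False | False | True
True | False | False
False | True | True
True | True | True
Counterexample at row 2: with b=True, d=False, the formula is False.

No, it is not a tautology.


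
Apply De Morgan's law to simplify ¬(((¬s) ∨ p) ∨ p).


De Morgan: the negation of a disjunction is the conjunction of the negations.
Distribute ¬ across ∨, flipping it to ∧, and negate each literal.

(s ∧ (¬p)) ∧ (¬p)


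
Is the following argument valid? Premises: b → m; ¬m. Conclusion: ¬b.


This matches the form of modus tollens: the conclusion follows in every model of the premises.

Valid.


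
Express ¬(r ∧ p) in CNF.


Step 1: Apply De Morgan: ¬(r ∧ p) = ¬r ∨ ¬p.

(¬r) ∨ (¬p)


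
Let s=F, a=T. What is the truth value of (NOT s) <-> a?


Substitute s=F, a=T:
NOT s = T
(NOT s) <-> a = T <-> T = T

T


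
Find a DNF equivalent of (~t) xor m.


Step 1: (¬t) ⊕ m is true exactly when they disagree: ((¬t) ∧ ¬m) ∨ (¬(¬t) ∧ m).
Step 2: Eliminate any double negations (¬¬X = X).

((~t) & (~m)) | (t & m)


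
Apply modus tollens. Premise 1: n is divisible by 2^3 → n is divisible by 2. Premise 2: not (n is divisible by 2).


Modus tollens: from (P → Q) and ¬Q, infer ¬P.
Q = 'n is divisible by 2' is denied; since P → Q, P must also fail.

Not (n is divisible by 2^3).


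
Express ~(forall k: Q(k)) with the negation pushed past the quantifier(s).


¬(forall x: φ) = exists x: ¬φ, and ¬(exists x: φ) = forall x: ¬φ.
Apply to the universal statement.

exists k: ~(Q(k))


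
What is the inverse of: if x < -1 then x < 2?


The inverse of (P → Q) is (¬P → ¬Q). It is equivalent to the converse, not to the original.
Here P = 'x < -1' and Q = 'x < 2'.

If not (x < -1), then not (x < 2).


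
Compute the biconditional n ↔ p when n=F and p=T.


Biconditional is true when both operands have the same truth value.
Substitute: n=F, p=T.
F ↔ T evaluates to F.

F


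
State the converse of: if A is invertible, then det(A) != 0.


The converse of (P → Q) is (Q → P). It is not in general equivalent to the original.
Here P = 'A is invertible' and Q = 'det(A) != 0'.

If det(A) != 0, then A is invertible.


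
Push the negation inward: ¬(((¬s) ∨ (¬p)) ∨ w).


De Morgan: the negation of a disjunction is the conjunction of the negations.
Distribute ¬ across ∨, flipping it to ∧, and negate each literal.

(s ∧ p) ∧ (¬w)


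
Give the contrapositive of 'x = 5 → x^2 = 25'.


The contrapositive of (P → Q) is (¬Q → ¬P); it is logically equivalent to the original.
Here P = 'x = 5' and Q = 'x^2 = 25'.

If not (x^2 = 25), then not (x = 5).


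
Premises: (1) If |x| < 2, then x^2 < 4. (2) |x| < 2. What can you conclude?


Modus ponens: from (P → Q) and P, infer Q.
P = '|x| < 2' is asserted, and P → Q holds, so Q follows.

x^2 < 4.


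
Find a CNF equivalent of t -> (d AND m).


Step 1: Rewrite t → (d ∧ m) as ¬t ∨ (d ∧ m).
Step 2: Distribute ∨ over ∧.

((NOT t) OR d) AND ((NOT t) OR m)


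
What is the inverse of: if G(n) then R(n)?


The inverse of (P → Q) is (¬P → ¬Q). It is equivalent to the converse, not to the original.
Here P = 'G(n)' and Q = 'R(n)'.

If not (G(n)), then not (R(n)).


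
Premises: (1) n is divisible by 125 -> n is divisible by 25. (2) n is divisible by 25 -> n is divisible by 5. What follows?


Hypothetical syllogism: from (P → Q) and (Q → R), infer (P → R).
Chain the two implications through the shared middle term 'n is divisible by 25'.

n is divisible by 125 -> n is divisible by 5


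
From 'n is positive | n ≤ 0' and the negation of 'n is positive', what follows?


Disjunctive syllogism: from (P ∨ Q) and ¬P, infer Q.
One disjunct, 'n is positive', is ruled out; the other must hold.

n ≤ 0


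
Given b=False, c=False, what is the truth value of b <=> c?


Biconditional is true when both operands have the same truth value.
Substitute: b=False, c=False.
False <=> False evaluates to True.

True


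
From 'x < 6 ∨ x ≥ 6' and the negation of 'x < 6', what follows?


Disjunctive syllogism: from (P ∨ Q) and ¬P, infer Q.
One disjunct, 'x < 6', is ruled out; the other must hold.

x ≥ 6


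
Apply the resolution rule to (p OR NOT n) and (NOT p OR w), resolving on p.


The clauses contain complementary literals p and NOTp.
Resolution eliminates this pair and disjoins the remaining literals (merging duplicates).

(NOT n OR w)


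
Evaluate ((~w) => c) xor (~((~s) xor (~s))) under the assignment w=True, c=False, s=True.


Substitute w=True, c=False, s=True:
~w = False
(~w) => c = False => False = True
~s = False
~s = False
(~s) xor (~s) = False xor False = False
~((~s) xor (~s)) = True
((~w) => c) xor (~((~s) xor (~s))) = True xor True = False

False


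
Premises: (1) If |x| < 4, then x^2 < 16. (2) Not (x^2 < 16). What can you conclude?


Modus tollens: from (P → Q) and ¬Q, infer ¬P.
Q = 'x^2 < 16' is denied; since P → Q, P must also fail.

Not (|x| < 4).


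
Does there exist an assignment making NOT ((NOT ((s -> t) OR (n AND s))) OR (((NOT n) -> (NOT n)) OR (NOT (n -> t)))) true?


Check all 8 assignments over {n, s, t}:
n | s | t | φ
-------------
F | F | F | F
T | F | F | F
F | T | F | F
T | T | F | F
F | F | T | F
T | F | T | F
F | T | T | F
T | T | T | F
No assignment makes the formula true.

Unsatisfiable.


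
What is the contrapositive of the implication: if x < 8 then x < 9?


The contrapositive of (P → Q) is (¬Q → ¬P); it is logically equivalent to the original.
Here P = 'x < 8' and Q = 'x < 9'.

If not (x < 9), then not (x < 8).


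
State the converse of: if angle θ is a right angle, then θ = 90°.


The converse of (P → Q) is (Q → P). It is not in general equivalent to the original.
Here P = 'angle θ is a right angle' and Q = 'θ = 90°'.

If θ = 90°, then angle θ is a right angle.


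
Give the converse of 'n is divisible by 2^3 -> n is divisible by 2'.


The converse of (P → Q) is (Q → P). It is not in general equivalent to the original.
Here P = 'n is divisible by 2^3' and Q = 'n is divisible by 2'.

If n is divisible by 2, then n is divisible by 2^3.


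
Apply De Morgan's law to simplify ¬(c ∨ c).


De Morgan: the negation of a disjunction is the conjunction of the negations.
Distribute ¬ across ∨, flipping it to ∧, and negate each literal.

(¬c) ∧ (¬c)


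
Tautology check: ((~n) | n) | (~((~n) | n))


Build the truth table over {n}:
n | φ
-----
False | True
True | True
Every row evaluates to true.

Yes, it is a tautology.


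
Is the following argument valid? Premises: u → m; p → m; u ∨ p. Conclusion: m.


This matches the form of proof by cases: the conclusion follows in every model of the premises.

Valid.


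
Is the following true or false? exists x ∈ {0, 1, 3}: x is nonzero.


Evaluate the predicate on each element: 0:False, 1:True, 3:True.
Witness x = 1 satisfies the predicate.

True


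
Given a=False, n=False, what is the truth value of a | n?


Disjunction is false only when both operands are false.
Substitute: a=False, n=False.
False | False evaluates to False.

False


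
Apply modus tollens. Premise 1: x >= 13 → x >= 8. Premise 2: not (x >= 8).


Modus tollens: from (P → Q) and ¬Q, infer ¬P.
Q = 'x >= 8' is denied; since P → Q, P must also fail.

Not (x >= 13).


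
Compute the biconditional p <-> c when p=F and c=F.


Biconditional is true when both operands have the same truth value.
Substitute: p=F, c=F.
F <-> F evaluates to T.

T


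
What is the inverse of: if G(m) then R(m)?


The inverse of (P → Q) is (¬P → ¬Q). It is equivalent to the converse, not to the original.
Here P = 'G(m)' and Q = 'R(m)'.

If not (G(m)), then not (R(m)).


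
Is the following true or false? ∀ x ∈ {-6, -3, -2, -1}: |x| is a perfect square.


Evaluate the predicate on each element: -6:F, -3:F, -2:F, -1:T.
Counterexample x = -6 fails the predicate.

F


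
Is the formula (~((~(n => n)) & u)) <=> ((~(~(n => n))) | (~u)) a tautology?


Build the truth table over {n, u}:
n | u | φ
---------
False | False | True
True | False | True
False | True | True
True | True | True
Every row evaluates to true.

Yes, it is a tautology.


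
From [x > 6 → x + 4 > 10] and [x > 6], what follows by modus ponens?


Modus ponens: from (P → Q) and P, infer Q.
P = 'x > 6' is asserted, and P → Q holds, so Q follows.

x + 4 > 10.


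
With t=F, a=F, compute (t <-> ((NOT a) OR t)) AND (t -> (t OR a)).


Substitute t=F, a=F:
NOT a = T
(NOT a) OR t = T OR F = T
t <-> ((NOT a) OR t) = F <-> T = F
t OR a = F OR F = F
t -> (t OR a) = F -> F = T
(t <-> ((NOT a) OR t)) AND (t -> (t OR a)) = F AND T = F

F


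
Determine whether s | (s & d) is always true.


Build the truth table over {d, s}:
d | s | φ
---------
False | False | False
True | False | False
False | True | True
True | True | True
Counterexample at row 1: with d=False, s=False, the formula is False.

No, it is not a tautology.


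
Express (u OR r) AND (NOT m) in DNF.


Step 1: Distribute ∧ over ∨: (u ∨ r) ∧ (¬m) = (u ∧ (¬m)) ∨ (r ∧ (¬m)).

(u AND (NOT m)) OR (r AND (NOT m))


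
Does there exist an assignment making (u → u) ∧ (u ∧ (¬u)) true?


Check all 2 assignments over {u}:
u | φ
-----
F | F
T | F
No assignment makes the formula true.

Unsatisfiable.


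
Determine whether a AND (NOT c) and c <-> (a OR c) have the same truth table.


Compare truth tables:
a | c | φ | ψ
-------------
F | F | F | T
T | F | T | F
F | T | F | T
T | T | F | T
They differ at row 1 (a=F, c=F): φ=F but ψ=T.

No, they are not logically equivalent.


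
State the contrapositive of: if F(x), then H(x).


The contrapositive of (P → Q) is (¬Q → ¬P); it is logically equivalent to the original.
Here P = 'F(x)' and Q = 'H(x)'.

If not (H(x)), then not (F(x)).


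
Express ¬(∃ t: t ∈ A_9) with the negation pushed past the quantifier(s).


¬(∀ x: φ) = ∃ x: ¬φ, and ¬(∃ x: φ) = ∀ x: ¬φ.
Apply to the existential statement.

∀ t: ¬(t ∈ A_9)


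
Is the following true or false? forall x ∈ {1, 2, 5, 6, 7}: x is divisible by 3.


Evaluate the predicate on each element: 1:False, 2:False, 5:False, 6:True, 7:False.
Counterexample x = 1 fails the predicate.

False


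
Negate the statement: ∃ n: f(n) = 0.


¬(∀ x: φ) = ∃ x: ¬φ, and ¬(∃ x: φ) = ∀ x: ¬φ.
Apply to the existential statement.

∀ n: ¬(f(n) = 0)


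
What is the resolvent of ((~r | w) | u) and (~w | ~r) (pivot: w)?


The clauses contain complementary literals w and ~w.
Resolution eliminates this pair and disjoins the remaining literals (merging duplicates).

(~r | u)


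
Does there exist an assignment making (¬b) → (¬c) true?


Search for a satisfying assignment over {b, c}.
Try b=F, c=F: the formula evaluates to T.
A satisfying assignment exists.

Satisfiable.


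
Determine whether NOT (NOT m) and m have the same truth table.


Compare truth tables:
m | φ | ψ
---------
F | F | F
T | T | T
The columns φ and ψ agree on every row.

Yes, they are logically equivalent.


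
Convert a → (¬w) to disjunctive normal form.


Step 1: Rewrite a → (¬w) as ¬a ∨ (¬w).

(¬a) ∨ (¬w)


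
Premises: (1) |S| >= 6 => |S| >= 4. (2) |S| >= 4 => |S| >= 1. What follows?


Hypothetical syllogism: from (P → Q) and (Q → R), infer (P → R).
Chain the two implications through the shared middle term '|S| >= 4'.

|S| >= 6 => |S| >= 1


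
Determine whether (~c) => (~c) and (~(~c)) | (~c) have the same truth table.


Compare truth tables:
c | φ | ψ
---------
False | True | True
True | True | True
The columns φ and ψ agree on every row.

Yes, they are logically equivalent.


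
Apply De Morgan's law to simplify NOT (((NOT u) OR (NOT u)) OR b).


De Morgan: the negation of a disjunction is the conjunction of the negations.
Distribute NOT across OR, flipping it to AND, and negate each literal.

(u AND u) AND (NOT b)


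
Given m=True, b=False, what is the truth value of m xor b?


Exclusive or is true when exactly one operand is true.
Substitute: m=True, b=False.
True xor False evaluates to True.

True


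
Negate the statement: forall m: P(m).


¬(forall x: φ) = exists x: ¬φ, and ¬(exists x: φ) = forall x: ¬φ.
Apply to the universal statement.

exists m: ~(P(m))


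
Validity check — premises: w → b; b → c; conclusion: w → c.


This matches the form of hypothetical syllogism: the conclusion follows in every model of the premises.

Valid.


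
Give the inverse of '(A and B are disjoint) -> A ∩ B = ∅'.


The inverse of (P → Q) is (¬P → ¬Q). It is equivalent to the converse, not to the original.
Here P = '(A and B are disjoint)' and Q = 'A ∩ B = ∅'.

If not ((A and B are disjoint)), then not (A ∩ B = ∅).


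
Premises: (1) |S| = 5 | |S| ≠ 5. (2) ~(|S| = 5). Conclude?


Disjunctive syllogism: from (P ∨ Q) and ¬P, infer Q.
One disjunct, '|S| = 5', is ruled out; the other must hold.

|S| ≠ 5


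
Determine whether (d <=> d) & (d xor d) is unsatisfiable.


Truth table over {d}:
d | φ
-----
False | False
True | False
Every row is false.

Yes, it is a contradiction.


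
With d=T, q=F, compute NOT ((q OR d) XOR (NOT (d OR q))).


Substitute d=T, q=F:
q OR d = F OR T = T
d OR q = T OR F = T
NOT (d OR q) = F
(q OR d) XOR (NOT (d OR q)) = T XOR F = T
NOT ((q OR d) XOR (NOT (d OR q))) = F

F


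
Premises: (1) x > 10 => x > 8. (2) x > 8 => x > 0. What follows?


Hypothetical syllogism: from (P → Q) and (Q → R), infer (P → R).
Chain the two implications through the shared middle term 'x > 8'.

x > 10 => x > 0


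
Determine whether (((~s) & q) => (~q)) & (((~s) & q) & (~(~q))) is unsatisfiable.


Truth table over {q, s}:
q | s | φ
---------
False | False | False
True | False | False
False | True | False
True | True | False
Every row is false.

Yes, it is a contradiction.


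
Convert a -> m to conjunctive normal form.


Step 1: Rewrite a → m as ¬a ∨ m.

(NOT a) OR m


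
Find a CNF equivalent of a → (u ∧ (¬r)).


Step 1: Rewrite a → (u ∧ (¬r)) as ¬a ∨ (u ∧ (¬r)).
Step 2: Distribute ∨ over ∧.

((¬a) ∨ u) ∧ ((¬a) ∨ (¬r))


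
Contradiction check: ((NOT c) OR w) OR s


Truth table over {c, s, w}:
c | s | w | φ
-------------
F | F | F | T
T | F | F | F
F | T | F | T
T | T | F | T
F | F | T | T
T | F | T | T
F | T | T | T
T | T | T | T
Satisfying assignment at row 1: c=F, s=F, w=F gives T.

No, it is not a contradiction.


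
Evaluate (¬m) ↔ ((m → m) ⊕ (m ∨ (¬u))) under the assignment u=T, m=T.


Substitute u=T, m=T:
¬m = F
m → m = T → T = T
¬u = F
m ∨ (¬u) = T ∨ F = T
(m → m) ⊕ (m ∨ (¬u)) = T ⊕ T = F
(¬m) ↔ ((m → m) ⊕ (m ∨ (¬u))) = F ↔ F = T

T


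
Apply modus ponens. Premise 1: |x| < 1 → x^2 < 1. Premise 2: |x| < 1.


Modus ponens: from (P → Q) and P, infer Q.
P = '|x| < 1' is asserted, and P → Q holds, so Q follows.

x^2 < 1.


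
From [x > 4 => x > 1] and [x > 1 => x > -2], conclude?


Hypothetical syllogism: from (P → Q) and (Q → R), infer (P → R).
Chain the two implications through the shared middle term 'x > 1'.

x > 4 => x > -2


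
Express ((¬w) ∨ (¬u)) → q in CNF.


Step 1: Rewrite as ¬((¬w) ∨ (¬u)) ∨ q = (¬(¬w) ∧ ¬(¬u)) ∨ q.
Step 2: Distribute ∨ over ∧.
Step 3: Eliminate any double negations (¬¬X = X).

(w ∨ q) ∧ (u ∨ q)


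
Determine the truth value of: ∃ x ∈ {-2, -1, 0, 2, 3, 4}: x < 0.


Evaluate the predicate on each element: -2:T, -1:T, 0:F, 2:F, 3:F, 4:F.
Witness x = -2 satisfies the predicate.

T


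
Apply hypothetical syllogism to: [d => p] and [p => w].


Hypothetical syllogism: from (P → Q) and (Q → R), infer (P → R).
Chain the two implications through the shared middle term 'p'.

d => w


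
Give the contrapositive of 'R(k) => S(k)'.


The contrapositive of (P → Q) is (¬Q → ¬P); it is logically equivalent to the original.
Here P = 'R(k)' and Q = 'S(k)'.

If not (S(k)), then not (R(k)).


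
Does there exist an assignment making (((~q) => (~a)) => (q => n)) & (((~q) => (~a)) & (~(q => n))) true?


Check all 8 assignments over {a, n, q}:
a | n | q | φ
-------------
False | False | False | False
True | False | False | False
False | True | False | False
True | True | False | False
False | False | True | False
True | False | True | False
False | True | True | False
True | True | True | False
No assignment makes the formula true.

Unsatisfiable.


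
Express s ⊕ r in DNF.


Step 1: s ⊕ r is true exactly when they disagree: (s ∧ ¬r) ∨ (¬s ∧ r).

(s ∧ (¬r)) ∨ ((¬s) ∧ r)


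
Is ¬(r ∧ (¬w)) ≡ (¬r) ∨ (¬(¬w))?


Compare truth tables:
r | w | φ | ψ
-------------
F | F | T | T
T | F | F | F
F | T | T | T
T | T | T | T
The columns φ and ψ agree on every row.

Yes, they are logically equivalent.


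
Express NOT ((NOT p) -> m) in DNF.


Step 1: Rewrite implication then negate: ¬(¬(¬p) ∨ m) = (¬p) ∧ ¬m.

(NOT p) AND (NOT m)


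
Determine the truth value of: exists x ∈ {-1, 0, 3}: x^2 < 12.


Evaluate the predicate on each element: -1:True, 0:True, 3:True.
Witness x = -1 satisfies the predicate.

True


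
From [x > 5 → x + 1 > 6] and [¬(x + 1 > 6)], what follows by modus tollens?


Modus tollens: from (P → Q) and ¬Q, infer ¬P.
Q = 'x + 1 > 6' is denied; since P → Q, P must also fail.

Not (x > 5).


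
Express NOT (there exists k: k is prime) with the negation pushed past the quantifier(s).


¬(for all x: φ) = there exists x: ¬φ, and ¬(there exists x: φ) = for all x: ¬φ.
Apply to the existential statement.

for all k: NOT(k is prime)


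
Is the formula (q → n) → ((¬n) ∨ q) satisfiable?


Search for a satisfying assignment over {n, q}.
Try n=F, q=F: the formula evaluates to T.
A satisfying assignment exists.

Satisfiable.


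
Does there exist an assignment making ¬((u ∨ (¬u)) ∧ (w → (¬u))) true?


Search for a satisfying assignment over {u, w}.
Try u=T, w=T: the formula evaluates to T.
A satisfying assignment exists.

Satisfiable.


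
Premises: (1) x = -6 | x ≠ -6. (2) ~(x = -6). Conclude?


Disjunctive syllogism: from (P ∨ Q) and ¬P, infer Q.
One disjunct, 'x = -6', is ruled out; the other must hold.

x ≠ -6


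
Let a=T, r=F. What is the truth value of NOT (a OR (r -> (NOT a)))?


Substitute a=T, r=F:
NOT a = F
r -> (NOT a) = F -> F = T
a OR (r -> (NOT a)) = T OR T = T
NOT (a OR (r -> (NOT a))) = F

F


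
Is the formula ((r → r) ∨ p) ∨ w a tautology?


Build the truth table over {p, r, w}:
p | r | w | φ
-------------
F | F | F | T
T | F | F | T
F | T | F | T
T | T | F | T
F | F | T | T
T | F | T | T
F | T | T | T
T | T | T | T
Every row evaluates to true.

Yes, it is a tautology.


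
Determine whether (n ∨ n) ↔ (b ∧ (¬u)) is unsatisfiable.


Truth table over {b, n, u}:
b | n | u | φ
-------------
F | F | F | T
T | F | F | F
F | T | F | F
T | T | F | T
F | F | T | T
T | F | T | T
F | T | T | F
T | T | T | F
Satisfying assignment at row 1: b=F, n=F, u=F gives T.

No, it is not a contradiction.


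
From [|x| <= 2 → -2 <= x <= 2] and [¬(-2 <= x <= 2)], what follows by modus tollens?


Modus tollens: from (P → Q) and ¬Q, infer ¬P.
Q = '-2 <= x <= 2' is denied; since P → Q, P must also fail.

Not (|x| <= 2).


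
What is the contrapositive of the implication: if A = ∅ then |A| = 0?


The contrapositive of (P → Q) is (¬Q → ¬P); it is logically equivalent to the original.
Here P = 'A = ∅' and Q = '|A| = 0'.

If not (|A| = 0), then not (A = ∅).


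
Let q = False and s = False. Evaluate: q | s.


Disjunction is false only when both operands are false.
Substitute: q=False, s=False.
False | False evaluates to False.

False


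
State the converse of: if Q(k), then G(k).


The converse of (P → Q) is (Q → P). It is not in general equivalent to the original.
Here P = 'Q(k)' and Q = 'G(k)'.

If G(k), then Q(k).


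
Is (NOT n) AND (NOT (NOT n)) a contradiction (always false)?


Truth table over {n}:
n | φ
-----
F | F
T | F
Every row is false.

Yes, it is a contradiction.


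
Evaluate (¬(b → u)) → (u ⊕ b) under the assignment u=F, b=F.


Substitute u=F, b=F:
b → u = F → F = T
¬(b → u) = F
u ⊕ b = F ⊕ F = F
(¬(b → u)) → (u ⊕ b) = F → F = T

T


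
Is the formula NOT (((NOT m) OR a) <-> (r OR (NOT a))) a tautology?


Build the truth table over {a, m, r}:
a | m | r | φ
-------------
F | F | F | F
T | F | F | T
F | T | F | T
T | T | F | T
F | F | T | F
T | F | T | F
F | T | T | T
T | T | T | F
Counterexample at row 1: with a=F, m=F, r=F, the formula is F.

No, it is not a tautology.


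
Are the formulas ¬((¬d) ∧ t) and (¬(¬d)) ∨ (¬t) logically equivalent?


Compare truth tables:
d | t | φ | ψ
-------------
F | F | T | T
T | F | T | T
F | T | F | F
T | T | T | T
The columns φ and ψ agree on every row.

Yes, they are logically equivalent.


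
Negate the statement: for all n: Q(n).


¬(for all x: φ) = there exists x: ¬φ, and ¬(there exists x: φ) = for all x: ¬φ.
Apply to the universal statement.

there exists n: NOT(Q(n))


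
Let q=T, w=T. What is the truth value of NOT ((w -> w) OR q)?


Substitute q=T, w=T:
w -> w = T -> T = T
(w -> w) OR q = T OR T = T
NOT ((w -> w) OR q) = F

F


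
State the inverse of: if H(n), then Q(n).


The inverse of (P → Q) is (¬P → ¬Q). It is equivalent to the converse, not to the original.
Here P = 'H(n)' and Q = 'Q(n)'.

If not (H(n)), then not (Q(n)).


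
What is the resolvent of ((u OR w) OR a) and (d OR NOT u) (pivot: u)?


The clauses contain complementary literals u and NOTu.
Resolution eliminates this pair and disjoins the remaining literals (merging duplicates).

((a OR w) OR d)


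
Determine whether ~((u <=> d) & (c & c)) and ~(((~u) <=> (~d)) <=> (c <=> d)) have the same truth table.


Compare truth tables:
c | d | u | φ | ψ
-----------------
False | False | False | True | False
True | False | False | False | True
False | True | False | True | False
True | True | False | True | True
False | False | True | True | True
True | False | True | True | False
False | True | True | True | True
True | True | True | False | False
They differ at row 1 (c=False, d=False, u=False): φ=True but ψ=False.

No, they are not logically equivalent.


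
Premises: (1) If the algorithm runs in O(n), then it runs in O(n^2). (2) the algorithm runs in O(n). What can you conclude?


Modus ponens: from (P → Q) and P, infer Q.
P = 'the algorithm runs in O(n)' is asserted, and P → Q holds, so Q follows.

it runs in O(n^2).


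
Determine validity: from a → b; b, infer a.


This is affirming the consequent (fallacy). There exist truth assignments where the premises are all true but the conclusion is false.

Invalid.


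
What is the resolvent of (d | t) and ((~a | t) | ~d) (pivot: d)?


The clauses contain complementary literals d and ~d.
Resolution eliminates this pair and disjoins the remaining literals (merging duplicates).

(t | ~a)


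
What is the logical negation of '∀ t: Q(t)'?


¬(∀ x: φ) = ∃ x: ¬φ, and ¬(∃ x: φ) = ∀ x: ¬φ.
Apply to the universal statement.

∃ t: ¬(Q(t))


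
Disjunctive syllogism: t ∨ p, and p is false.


Disjunctive syllogism: from (P ∨ Q) and ¬P, infer Q.
One disjunct, 'p', is ruled out; the other must hold.

t


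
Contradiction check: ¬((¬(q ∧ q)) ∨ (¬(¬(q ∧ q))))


Truth table over {q}:
q | φ
-----
F | F
T | F
Every row is false.

Yes, it is a contradiction.


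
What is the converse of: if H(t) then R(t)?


The converse of (P → Q) is (Q → P). It is not in general equivalent to the original.
Here P = 'H(t)' and Q = 'R(t)'.

If R(t), then H(t).


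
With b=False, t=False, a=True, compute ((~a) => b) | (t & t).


Substitute b=False, t=False, a=True:
~a = False
(~a) => b = False => False = True
t & t = False & False = False
((~a) => b) | (t & t) = True | False = True

True


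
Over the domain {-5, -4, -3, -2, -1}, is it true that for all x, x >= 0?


Evaluate the predicate on each element: -5:F, -4:F, -3:F, -2:F, -1:F.
Counterexample x = -5 fails the predicate.

F


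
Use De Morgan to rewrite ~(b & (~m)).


De Morgan: the negation of a conjunction is the disjunction of the negations.
Distribute ~ across &, flipping it to |, and negate each literal.

(~b) | m


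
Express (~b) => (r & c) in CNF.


Step 1: Rewrite (¬b) → (r ∧ c) as ¬(¬b) ∨ (r ∧ c).
Step 2: Distribute ∨ over ∧.
Step 3: Eliminate any double negations (¬¬X = X).

(b | r) & (b | c)


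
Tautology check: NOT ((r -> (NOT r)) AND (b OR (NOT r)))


Build the truth table over {b, r}:
b | r | φ
---------
F | F | F
T | F | F
F | T | T
T | T | T
Counterexample at row 1: with b=F, r=F, the formula is F.

No, it is not a tautology.


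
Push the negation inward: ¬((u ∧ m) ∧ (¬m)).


De Morgan: the negation of a conjunction is the disjunction of the negations.
Distribute ¬ across ∧, flipping it to ∨, and negate each literal.

((¬u) ∨ (¬m)) ∨ m


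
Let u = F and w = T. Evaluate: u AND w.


Conjunction is true only when both operands are true.
Substitute: u=F, w=T.
F AND T evaluates to F.

F


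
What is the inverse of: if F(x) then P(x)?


The inverse of (P → Q) is (¬P → ¬Q). It is equivalent to the converse, not to the original.
Here P = 'F(x)' and Q = 'P(x)'.

If not (F(x)), then not (P(x)).
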